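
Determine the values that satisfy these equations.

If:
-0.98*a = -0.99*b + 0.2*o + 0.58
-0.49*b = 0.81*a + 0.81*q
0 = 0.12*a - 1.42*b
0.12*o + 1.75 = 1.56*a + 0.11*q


Then:
a = 0.71
b = 0.06
o = -6.07
q = -0.74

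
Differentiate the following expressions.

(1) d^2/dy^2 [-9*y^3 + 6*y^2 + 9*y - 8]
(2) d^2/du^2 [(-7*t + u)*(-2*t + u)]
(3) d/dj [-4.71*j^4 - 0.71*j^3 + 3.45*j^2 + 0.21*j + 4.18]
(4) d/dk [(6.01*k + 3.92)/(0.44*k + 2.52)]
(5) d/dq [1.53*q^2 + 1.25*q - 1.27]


(1) = 12 - 54*y
(2) = 2
(3) = -18.84*j^3 - 2.13*j^2 + 6.9*j + 0.21
(4) = (5.904976*k + 33.819408)/(0.44*k + 2.52)^3
(5) = 3.06*q + 1.25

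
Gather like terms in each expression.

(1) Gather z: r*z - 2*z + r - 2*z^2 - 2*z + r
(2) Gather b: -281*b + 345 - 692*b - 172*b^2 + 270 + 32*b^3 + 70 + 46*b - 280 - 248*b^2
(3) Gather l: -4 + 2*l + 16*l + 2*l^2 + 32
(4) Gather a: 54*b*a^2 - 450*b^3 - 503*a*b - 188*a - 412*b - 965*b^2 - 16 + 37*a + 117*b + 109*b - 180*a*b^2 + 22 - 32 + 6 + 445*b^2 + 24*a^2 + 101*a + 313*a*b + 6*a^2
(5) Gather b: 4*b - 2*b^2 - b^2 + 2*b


(1) = 2*r - 2*z^2 + z*(r - 4)
(2) = 32*b^3 - 420*b^2 - 927*b + 405
(3) = 2*l^2 + 18*l + 28
(4) = a^2*(54*b + 30) + a*(-180*b^2 - 190*b - 50) - 450*b^3 - 520*b^2 - 186*b - 20
(5) = -3*b^2 + 6*b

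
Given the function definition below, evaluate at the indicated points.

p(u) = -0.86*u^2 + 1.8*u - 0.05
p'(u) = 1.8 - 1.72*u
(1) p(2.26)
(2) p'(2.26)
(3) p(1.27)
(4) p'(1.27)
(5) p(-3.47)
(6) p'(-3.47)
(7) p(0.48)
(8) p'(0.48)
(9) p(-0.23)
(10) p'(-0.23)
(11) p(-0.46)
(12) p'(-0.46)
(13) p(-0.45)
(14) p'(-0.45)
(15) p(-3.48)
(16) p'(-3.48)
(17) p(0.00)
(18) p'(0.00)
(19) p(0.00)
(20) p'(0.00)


(1) = -0.37
(2) = -2.09
(3) = 0.85
(4) = -0.38
(5) = -16.65
(6) = 7.77
(7) = 0.62
(8) = 0.97
(9) = -0.51
(10) = 2.20
(11) = -1.06
(12) = 2.59
(13) = -1.03
(14) = 2.57
(15) = -16.73
(16) = 7.79
(17) = -0.05
(18) = 1.80
(19) = -0.05
(20) = 1.80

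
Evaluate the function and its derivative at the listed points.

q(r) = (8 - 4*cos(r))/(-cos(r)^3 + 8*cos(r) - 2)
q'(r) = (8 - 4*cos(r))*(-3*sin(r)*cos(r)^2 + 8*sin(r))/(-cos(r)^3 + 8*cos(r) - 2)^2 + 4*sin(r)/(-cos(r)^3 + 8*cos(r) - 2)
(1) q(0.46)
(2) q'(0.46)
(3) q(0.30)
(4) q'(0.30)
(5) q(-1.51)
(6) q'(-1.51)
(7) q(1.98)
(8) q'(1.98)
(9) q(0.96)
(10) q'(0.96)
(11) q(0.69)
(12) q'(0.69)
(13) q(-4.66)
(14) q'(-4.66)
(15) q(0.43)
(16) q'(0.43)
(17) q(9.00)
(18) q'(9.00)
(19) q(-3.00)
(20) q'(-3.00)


(1) = 0.99
(2) = 0.95
(3) = 0.88
(4) = 0.53
(5) = -5.12
(6) = -24.34
(7) = -1.87
(8) = 1.81
(9) = 2.38
(10) = 7.06
(11) = 1.32
(12) = 2.10
(13) = -3.39
(14) = 9.55
(15) = 0.97
(16) = 0.86
(17) = -1.36
(18) = 0.17
(19) = -1.34
(20) = -0.04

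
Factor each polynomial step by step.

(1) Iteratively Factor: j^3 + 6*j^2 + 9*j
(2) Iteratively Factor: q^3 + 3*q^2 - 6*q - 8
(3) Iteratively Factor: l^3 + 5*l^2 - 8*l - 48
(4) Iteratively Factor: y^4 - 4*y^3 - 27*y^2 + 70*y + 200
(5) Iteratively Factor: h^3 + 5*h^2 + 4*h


(1) = (j + 3)*(j^2 + 3*j) = j*(j + 3)*(j + 3)
(2) = (q + 4)*(q^2 - q - 2) = (q + 1)*(q + 4)*(q - 2)
(3) = (l + 4)*(l^2 + l - 12) = (l - 3)*(l + 4)*(l + 4)
(4) = (y + 2)*(y^3 - 6*y^2 - 15*y + 100) = (y - 5)*(y + 2)*(y^2 - y - 20) = (y - 5)^2*(y + 2)*(y + 4)
(5) = (h + 4)*(h^2 + h) = (h + 1)*(h + 4)*(h)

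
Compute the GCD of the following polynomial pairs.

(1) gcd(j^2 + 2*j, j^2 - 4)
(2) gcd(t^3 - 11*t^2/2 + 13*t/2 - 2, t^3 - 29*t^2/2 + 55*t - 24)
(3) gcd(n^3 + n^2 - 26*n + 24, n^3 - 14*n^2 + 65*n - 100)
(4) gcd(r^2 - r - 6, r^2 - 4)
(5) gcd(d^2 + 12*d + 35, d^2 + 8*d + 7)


(1) = j + 2
(2) = t - 1/2
(3) = n - 4
(4) = gcd((r - 3)*(r + 2), (r - 2)*(r + 2)) = r + 2
(5) = d + 7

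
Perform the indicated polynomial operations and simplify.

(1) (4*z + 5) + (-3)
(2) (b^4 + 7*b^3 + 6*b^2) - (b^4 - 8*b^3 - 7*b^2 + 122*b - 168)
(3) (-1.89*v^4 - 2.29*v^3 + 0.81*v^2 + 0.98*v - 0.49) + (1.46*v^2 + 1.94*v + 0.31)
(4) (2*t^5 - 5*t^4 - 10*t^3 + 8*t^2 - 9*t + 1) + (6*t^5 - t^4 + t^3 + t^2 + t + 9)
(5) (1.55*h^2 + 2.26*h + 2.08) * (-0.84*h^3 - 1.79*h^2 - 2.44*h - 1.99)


(1) = 4*z + 2
(2) = 15*b^3 + 13*b^2 - 122*b + 168
(3) = -1.89*v^4 - 2.29*v^3 + 2.27*v^2 + 2.92*v - 0.18
(4) = 8*t^5 - 6*t^4 - 9*t^3 + 9*t^2 - 8*t + 10
(5) = -1.302*h^5 - 4.6729*h^4 - 9.5746*h^3 - 12.3221*h^2 - 9.5726*h - 4.1392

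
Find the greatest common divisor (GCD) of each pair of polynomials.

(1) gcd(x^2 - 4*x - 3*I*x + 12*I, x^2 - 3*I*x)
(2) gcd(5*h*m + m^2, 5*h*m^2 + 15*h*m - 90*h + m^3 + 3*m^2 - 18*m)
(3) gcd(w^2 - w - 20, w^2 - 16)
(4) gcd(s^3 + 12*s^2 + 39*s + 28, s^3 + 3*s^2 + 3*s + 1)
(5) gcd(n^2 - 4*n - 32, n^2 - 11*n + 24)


(1) = x - 3*I
(2) = gcd(m*(5*h + m), (5*h + m)*(m - 3)*(m + 6)) = 5*h + m
(3) = w + 4
(4) = s + 1
(5) = n - 8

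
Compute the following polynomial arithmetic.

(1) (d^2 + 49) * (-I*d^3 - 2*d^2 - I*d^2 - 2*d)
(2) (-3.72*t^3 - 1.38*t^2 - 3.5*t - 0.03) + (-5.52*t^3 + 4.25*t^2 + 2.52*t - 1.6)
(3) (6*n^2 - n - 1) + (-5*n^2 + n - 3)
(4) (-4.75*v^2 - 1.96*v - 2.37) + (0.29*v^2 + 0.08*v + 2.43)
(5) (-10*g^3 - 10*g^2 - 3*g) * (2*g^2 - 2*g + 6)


(1) = -I*d^5 - 2*d^4 - I*d^4 - 2*d^3 - 49*I*d^3 - 98*d^2 - 49*I*d^2 - 98*d
(2) = -9.24*t^3 + 2.87*t^2 - 0.98*t - 1.63
(3) = n^2 - 4
(4) = -4.46*v^2 - 1.88*v + 0.06
(5) = -20*g^5 - 46*g^3 - 54*g^2 - 18*g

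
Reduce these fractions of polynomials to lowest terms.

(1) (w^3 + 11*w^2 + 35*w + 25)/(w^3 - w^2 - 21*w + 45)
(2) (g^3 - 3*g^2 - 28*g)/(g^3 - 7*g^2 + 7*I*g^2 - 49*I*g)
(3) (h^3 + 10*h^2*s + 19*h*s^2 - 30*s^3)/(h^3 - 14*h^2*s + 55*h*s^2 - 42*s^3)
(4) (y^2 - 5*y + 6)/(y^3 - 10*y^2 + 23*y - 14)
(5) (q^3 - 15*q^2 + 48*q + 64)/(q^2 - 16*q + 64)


(1) = (w^2 + 6*w + 5)/(w^2 - 6*w + 9)
(2) = (g + 4)/(g + 7*I)
(3) = (h^2 + 11*h*s + 30*s^2)/(h^2 - 13*h*s + 42*s^2)
(4) = (y - 3)/(y^2 - 8*y + 7)
(5) = q + 1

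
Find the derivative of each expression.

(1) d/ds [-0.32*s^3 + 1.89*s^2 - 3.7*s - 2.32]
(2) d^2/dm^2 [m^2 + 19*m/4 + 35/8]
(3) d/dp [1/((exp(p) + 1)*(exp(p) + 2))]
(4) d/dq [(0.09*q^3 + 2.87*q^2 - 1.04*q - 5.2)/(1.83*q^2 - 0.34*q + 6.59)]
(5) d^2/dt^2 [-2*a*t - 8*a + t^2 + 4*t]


(1) = -0.96*s^2 + 3.78*s - 3.7
(2) = 2
(3) = (-2*exp(p) - 3)*exp(p)/(exp(4*p) + 6*exp(3*p) + 13*exp(2*p) + 12*exp(p) + 4)
(4) = (0.1647*q^4 - 0.0612*q^3 + 2.7067*q^2 + 56.8586*q - 8.6216)/(3.3489*q^4 - 1.2444*q^3 + 24.235*q^2 - 4.4812*q + 43.4281)
(5) = 2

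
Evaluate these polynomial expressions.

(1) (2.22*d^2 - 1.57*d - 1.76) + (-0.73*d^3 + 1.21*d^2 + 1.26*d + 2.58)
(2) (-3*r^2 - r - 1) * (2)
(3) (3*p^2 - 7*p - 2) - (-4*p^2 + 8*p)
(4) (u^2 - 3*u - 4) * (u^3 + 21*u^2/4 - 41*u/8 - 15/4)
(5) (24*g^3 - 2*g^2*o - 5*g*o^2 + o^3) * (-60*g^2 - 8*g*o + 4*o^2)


(1) = -0.73*d^3 + 3.43*d^2 - 0.31*d + 0.82
(2) = -6*r^2 - 2*r - 2
(3) = 7*p^2 - 15*p - 2
(4) = u^5 + 9*u^4/4 - 199*u^3/8 - 75*u^2/8 + 127*u/4 + 15
(5) = -1440*g^5 - 72*g^4*o + 412*g^3*o^2 - 28*g^2*o^3 - 28*g*o^4 + 4*o^5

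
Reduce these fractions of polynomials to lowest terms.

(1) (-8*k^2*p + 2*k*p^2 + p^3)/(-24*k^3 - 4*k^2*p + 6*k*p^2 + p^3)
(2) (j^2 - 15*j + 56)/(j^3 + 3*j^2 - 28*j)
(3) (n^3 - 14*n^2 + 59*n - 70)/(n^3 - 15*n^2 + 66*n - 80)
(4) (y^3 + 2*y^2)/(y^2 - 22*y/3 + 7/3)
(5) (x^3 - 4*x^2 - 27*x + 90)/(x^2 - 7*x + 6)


(1) = (4*k*p + p^2)/(12*k^2 + 8*k*p + p^2)
(2) = (j^2 - 15*j + 56)/(j^3 + 3*j^2 - 28*j)
(3) = (n - 7)/(n - 8)
(4) = (3*y^3 + 6*y^2)/(3*y^2 - 22*y + 7)
(5) = (x^2 + 2*x - 15)/(x - 1)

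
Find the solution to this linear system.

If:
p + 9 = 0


Then:
p = -9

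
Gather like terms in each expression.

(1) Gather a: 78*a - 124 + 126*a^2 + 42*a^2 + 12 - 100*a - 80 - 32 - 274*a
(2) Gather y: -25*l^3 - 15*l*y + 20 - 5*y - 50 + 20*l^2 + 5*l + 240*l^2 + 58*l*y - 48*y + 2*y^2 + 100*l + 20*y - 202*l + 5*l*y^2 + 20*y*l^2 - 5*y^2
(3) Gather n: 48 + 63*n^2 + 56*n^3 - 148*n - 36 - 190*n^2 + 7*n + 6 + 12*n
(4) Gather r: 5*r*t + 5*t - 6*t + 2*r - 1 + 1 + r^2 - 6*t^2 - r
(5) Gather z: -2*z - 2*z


(1) = 168*a^2 - 296*a - 224
(2) = -25*l^3 + 260*l^2 - 97*l + y^2*(5*l - 3) + y*(20*l^2 + 43*l - 33) - 30
(3) = 56*n^3 - 127*n^2 - 129*n + 18
(4) = r^2 + r*(5*t + 1) - 6*t^2 - t
(5) = -4*z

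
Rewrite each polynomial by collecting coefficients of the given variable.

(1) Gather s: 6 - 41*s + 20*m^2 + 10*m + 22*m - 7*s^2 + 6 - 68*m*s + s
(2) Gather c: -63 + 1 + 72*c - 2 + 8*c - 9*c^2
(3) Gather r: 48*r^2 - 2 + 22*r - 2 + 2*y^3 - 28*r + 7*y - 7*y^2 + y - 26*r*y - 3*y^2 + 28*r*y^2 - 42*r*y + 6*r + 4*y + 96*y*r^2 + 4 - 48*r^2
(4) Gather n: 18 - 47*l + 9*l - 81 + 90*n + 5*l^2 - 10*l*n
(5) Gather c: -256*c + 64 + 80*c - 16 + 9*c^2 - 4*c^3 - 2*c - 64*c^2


(1) = 20*m^2 + 32*m - 7*s^2 + s*(-68*m - 40) + 12
(2) = -9*c^2 + 80*c - 64
(3) = 96*r^2*y + r*(28*y^2 - 68*y) + 2*y^3 - 10*y^2 + 12*y
(4) = 5*l^2 - 38*l + n*(90 - 10*l) - 63
(5) = -4*c^3 - 55*c^2 - 178*c + 48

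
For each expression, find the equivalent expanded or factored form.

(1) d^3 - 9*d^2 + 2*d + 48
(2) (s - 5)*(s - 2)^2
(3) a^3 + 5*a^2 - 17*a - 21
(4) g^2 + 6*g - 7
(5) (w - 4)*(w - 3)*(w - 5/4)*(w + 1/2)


(1) = (d - 8)*(d - 3)*(d + 2)
(2) = s^3 - 9*s^2 + 24*s - 20
(3) = (a - 3)*(a + 1)*(a + 7)
(4) = (g - 1)*(g + 7)
(5) = w^4 - 31*w^3/4 + 133*w^2/8 - 37*w/8 - 15/2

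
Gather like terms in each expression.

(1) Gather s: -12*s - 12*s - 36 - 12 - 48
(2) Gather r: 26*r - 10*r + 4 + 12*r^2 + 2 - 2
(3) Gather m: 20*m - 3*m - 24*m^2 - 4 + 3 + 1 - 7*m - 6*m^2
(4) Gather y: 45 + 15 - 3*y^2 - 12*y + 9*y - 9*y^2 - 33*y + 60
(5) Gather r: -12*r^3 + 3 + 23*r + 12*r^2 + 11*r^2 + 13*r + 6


(1) = -24*s - 96
(2) = 12*r^2 + 16*r + 4
(3) = -30*m^2 + 10*m
(4) = -12*y^2 - 36*y + 120
(5) = -12*r^3 + 23*r^2 + 36*r + 9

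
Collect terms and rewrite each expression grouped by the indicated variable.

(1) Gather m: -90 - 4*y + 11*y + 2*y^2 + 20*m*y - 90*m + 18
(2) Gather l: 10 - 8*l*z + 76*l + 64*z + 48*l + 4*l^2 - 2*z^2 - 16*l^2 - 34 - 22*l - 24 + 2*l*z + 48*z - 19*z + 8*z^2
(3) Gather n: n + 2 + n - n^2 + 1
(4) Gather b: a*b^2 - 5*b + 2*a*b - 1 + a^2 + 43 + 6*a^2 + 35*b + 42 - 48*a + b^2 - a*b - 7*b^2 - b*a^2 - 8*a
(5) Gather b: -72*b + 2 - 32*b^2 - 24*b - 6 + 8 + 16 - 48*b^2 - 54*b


(1) = m*(20*y - 90) + 2*y^2 + 7*y - 72
(2) = -12*l^2 + l*(102 - 6*z) + 6*z^2 + 93*z - 48
(3) = -n^2 + 2*n + 3
(4) = 7*a^2 - 56*a + b^2*(a - 6) + b*(-a^2 + a + 30) + 84
(5) = -80*b^2 - 150*b + 20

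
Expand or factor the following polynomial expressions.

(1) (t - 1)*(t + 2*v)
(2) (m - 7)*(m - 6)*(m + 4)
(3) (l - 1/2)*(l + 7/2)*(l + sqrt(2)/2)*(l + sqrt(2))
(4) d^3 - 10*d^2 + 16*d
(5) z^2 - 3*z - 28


(1) = t^2 + 2*t*v - t - 2*v
(2) = m^3 - 9*m^2 - 10*m + 168
(3) = l^4 + 3*sqrt(2)*l^3/2 + 3*l^3 - 3*l^2/4 + 9*sqrt(2)*l^2/2 - 21*sqrt(2)*l/8 + 3*l - 7/4
(4) = d*(d - 8)*(d - 2)
(5) = (z - 7)*(z + 4)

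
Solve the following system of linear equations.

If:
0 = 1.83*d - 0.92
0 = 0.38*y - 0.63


Then:
d = 0.50
y = 1.66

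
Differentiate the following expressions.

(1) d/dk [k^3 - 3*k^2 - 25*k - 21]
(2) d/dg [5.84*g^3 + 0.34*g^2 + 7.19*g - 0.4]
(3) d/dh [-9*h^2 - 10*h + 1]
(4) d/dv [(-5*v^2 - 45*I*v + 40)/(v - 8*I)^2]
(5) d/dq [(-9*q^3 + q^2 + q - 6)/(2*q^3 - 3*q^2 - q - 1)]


(1) = 3*k^2 - 6*k - 25
(2) = 17.52*g^2 + 0.68*g + 7.19
(3) = -18*h - 10
(4) = 5*(25*I*v - 88)/(v^3 - 24*I*v^2 - 192*v + 512*I)
(5) = (25*q^4 + 14*q^3 + 65*q^2 - 38*q - 7)/(4*q^6 - 12*q^5 + 5*q^4 + 2*q^3 + 7*q^2 + 2*q + 1)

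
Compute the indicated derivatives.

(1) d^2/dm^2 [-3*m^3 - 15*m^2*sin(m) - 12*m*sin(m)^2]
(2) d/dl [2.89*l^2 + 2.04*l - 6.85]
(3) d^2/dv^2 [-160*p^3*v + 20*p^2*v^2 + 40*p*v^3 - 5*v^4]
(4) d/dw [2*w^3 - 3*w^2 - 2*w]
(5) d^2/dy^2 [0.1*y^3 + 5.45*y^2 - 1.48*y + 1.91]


(1) = 15*m^2*sin(m) - 60*m*cos(m) - 24*m*cos(2*m) - 18*m - 30*sin(m) - 24*sin(2*m)
(2) = 5.78*l + 2.04
(3) = 40*p^2 + 240*p*v - 60*v^2
(4) = 6*w^2 - 6*w - 2
(5) = 0.6*y + 10.9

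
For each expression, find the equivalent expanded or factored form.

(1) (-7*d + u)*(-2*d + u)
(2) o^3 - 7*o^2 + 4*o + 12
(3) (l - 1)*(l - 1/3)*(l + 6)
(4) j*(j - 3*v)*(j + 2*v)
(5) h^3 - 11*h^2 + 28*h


(1) = 14*d^2 - 9*d*u + u^2
(2) = (o - 6)*(o - 2)*(o + 1)
(3) = l^3 + 14*l^2/3 - 23*l/3 + 2
(4) = j^3 - j^2*v - 6*j*v^2
(5) = h*(h - 7)*(h - 4)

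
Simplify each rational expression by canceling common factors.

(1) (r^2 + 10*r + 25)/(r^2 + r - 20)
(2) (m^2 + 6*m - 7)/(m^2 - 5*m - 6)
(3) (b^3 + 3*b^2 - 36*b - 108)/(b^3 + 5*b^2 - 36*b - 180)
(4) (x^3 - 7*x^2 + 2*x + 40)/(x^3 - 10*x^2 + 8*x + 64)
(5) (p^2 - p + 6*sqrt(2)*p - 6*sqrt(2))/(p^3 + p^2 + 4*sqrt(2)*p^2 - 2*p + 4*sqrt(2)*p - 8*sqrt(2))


(1) = (r + 5)/(r - 4)
(2) = (m^2 + 6*m - 7)/(m^2 - 5*m - 6)
(3) = (b + 3)/(b + 5)
(4) = (x - 5)/(x - 8)
(5) = (p + 6*sqrt(2))/(p^2 + p*(2 + 4*sqrt(2)) + 8*sqrt(2))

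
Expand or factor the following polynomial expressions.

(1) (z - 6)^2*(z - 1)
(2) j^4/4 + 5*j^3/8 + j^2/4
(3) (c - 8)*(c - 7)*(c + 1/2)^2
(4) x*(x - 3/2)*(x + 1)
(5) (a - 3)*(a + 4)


(1) = z^3 - 13*z^2 + 48*z - 36
(2) = j^2*(j/4 + 1/2)*(j + 1/2)
(3) = c^4 - 14*c^3 + 165*c^2/4 + 209*c/4 + 14
(4) = x^3 - x^2/2 - 3*x/2
(5) = a^2 + a - 12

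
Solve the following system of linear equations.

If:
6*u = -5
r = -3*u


Then:
r = 5/2
u = -5/6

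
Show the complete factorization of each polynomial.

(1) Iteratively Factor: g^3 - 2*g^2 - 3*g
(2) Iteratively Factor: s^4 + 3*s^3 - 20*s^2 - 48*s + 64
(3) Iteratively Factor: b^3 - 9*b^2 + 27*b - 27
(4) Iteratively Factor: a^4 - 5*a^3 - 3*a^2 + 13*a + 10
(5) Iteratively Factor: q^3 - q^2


(1) = (g)*(g^2 - 2*g - 3) = g*(g - 3)*(g + 1)
(2) = (s - 4)*(s^3 + 7*s^2 + 8*s - 16) = (s - 4)*(s - 1)*(s^2 + 8*s + 16) = (s - 4)*(s - 1)*(s + 4)*(s + 4)
(3) = (b - 3)*(b^2 - 6*b + 9) = (b - 3)^2*(b - 3)
(4) = (a + 1)*(a^3 - 6*a^2 + 3*a + 10) = (a - 5)*(a + 1)*(a^2 - a - 2) = (a - 5)*(a + 1)^2*(a - 2)
(5) = (q - 1)*(q^2) = q*(q - 1)*(q)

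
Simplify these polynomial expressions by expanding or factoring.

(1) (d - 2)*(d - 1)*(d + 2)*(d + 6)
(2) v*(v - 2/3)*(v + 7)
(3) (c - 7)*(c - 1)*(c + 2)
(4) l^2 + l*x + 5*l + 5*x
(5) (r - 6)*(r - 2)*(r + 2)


(1) = d^4 + 5*d^3 - 10*d^2 - 20*d + 24
(2) = v^3 + 19*v^2/3 - 14*v/3
(3) = c^3 - 6*c^2 - 9*c + 14
(4) = (l + 5)*(l + x)
(5) = r^3 - 6*r^2 - 4*r + 24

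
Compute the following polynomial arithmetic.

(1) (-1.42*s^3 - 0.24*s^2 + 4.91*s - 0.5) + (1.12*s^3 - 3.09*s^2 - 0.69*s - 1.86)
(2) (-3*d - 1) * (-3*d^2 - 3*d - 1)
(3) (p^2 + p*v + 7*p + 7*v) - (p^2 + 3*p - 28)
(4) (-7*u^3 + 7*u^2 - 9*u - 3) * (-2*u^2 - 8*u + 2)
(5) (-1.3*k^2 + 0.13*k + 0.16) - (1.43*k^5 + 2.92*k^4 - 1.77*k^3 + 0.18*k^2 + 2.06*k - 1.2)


(1) = -0.3*s^3 - 3.33*s^2 + 4.22*s - 2.36
(2) = 9*d^3 + 12*d^2 + 6*d + 1
(3) = p*v + 4*p + 7*v + 28
(4) = 14*u^5 + 42*u^4 - 52*u^3 + 92*u^2 + 6*u - 6
(5) = -1.43*k^5 - 2.92*k^4 + 1.77*k^3 - 1.48*k^2 - 1.93*k + 1.36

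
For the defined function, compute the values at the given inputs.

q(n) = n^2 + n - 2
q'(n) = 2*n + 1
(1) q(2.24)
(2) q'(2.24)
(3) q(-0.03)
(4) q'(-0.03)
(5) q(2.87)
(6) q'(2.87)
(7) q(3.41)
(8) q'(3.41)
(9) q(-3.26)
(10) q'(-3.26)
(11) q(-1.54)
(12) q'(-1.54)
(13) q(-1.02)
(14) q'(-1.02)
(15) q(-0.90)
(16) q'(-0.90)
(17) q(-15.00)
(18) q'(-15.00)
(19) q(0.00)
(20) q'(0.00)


(1) = 5.26
(2) = 5.48
(3) = -2.03
(4) = 0.94
(5) = 9.11
(6) = 6.74
(7) = 13.04
(8) = 7.82
(9) = 5.37
(10) = -5.52
(11) = -1.17
(12) = -2.08
(13) = -1.98
(14) = -1.04
(15) = -2.09
(16) = -0.80
(17) = 208.00
(18) = -29.00
(19) = -2.00
(20) = 1.00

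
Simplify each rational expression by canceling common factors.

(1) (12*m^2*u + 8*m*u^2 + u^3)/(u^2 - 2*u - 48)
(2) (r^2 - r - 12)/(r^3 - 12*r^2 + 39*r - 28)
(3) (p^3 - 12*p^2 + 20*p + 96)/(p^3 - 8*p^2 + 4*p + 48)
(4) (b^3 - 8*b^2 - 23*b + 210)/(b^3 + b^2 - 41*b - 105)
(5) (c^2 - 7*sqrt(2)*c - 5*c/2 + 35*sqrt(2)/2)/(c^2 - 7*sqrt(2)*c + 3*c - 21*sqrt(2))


(1) = (12*m^2*u + 8*m*u^2 + u^3)/(u^2 - 2*u - 48)
(2) = (r + 3)/(r^2 - 8*r + 7)
(3) = (p - 8)/(p - 4)
(4) = (b - 6)/(b + 3)
(5) = (2*c - 5)/(2*c + 6)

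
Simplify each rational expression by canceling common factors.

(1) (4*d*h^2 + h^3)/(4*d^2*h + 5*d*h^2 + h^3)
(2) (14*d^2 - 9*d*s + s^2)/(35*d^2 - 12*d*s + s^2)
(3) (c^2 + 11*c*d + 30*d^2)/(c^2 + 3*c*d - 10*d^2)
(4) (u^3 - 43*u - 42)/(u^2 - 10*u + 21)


(1) = h/(d + h)
(2) = (-2*d + s)/(-5*d + s)
(3) = (c + 6*d)/(c - 2*d)
(4) = (u^2 + 7*u + 6)/(u - 3)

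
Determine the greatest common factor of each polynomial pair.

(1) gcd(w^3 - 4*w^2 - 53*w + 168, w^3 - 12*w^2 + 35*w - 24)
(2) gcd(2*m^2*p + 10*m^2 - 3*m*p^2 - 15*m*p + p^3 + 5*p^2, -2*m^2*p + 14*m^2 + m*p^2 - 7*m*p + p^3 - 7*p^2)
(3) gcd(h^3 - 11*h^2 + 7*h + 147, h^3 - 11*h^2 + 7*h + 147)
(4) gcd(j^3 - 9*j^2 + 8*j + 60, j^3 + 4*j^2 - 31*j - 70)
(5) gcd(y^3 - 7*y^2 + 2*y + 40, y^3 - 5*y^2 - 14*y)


(1) = gcd((w - 8)*(w - 3)*(w + 7), (w - 8)*(w - 3)*(w - 1)) = w^2 - 11*w + 24
(2) = gcd((-2*m + p)*(-m + p)*(p + 5), (-m + p)*(2*m + p)*(p - 7)) = -m + p
(3) = h^3 - 11*h^2 + 7*h + 147
(4) = j^2 - 3*j - 10
(5) = y + 2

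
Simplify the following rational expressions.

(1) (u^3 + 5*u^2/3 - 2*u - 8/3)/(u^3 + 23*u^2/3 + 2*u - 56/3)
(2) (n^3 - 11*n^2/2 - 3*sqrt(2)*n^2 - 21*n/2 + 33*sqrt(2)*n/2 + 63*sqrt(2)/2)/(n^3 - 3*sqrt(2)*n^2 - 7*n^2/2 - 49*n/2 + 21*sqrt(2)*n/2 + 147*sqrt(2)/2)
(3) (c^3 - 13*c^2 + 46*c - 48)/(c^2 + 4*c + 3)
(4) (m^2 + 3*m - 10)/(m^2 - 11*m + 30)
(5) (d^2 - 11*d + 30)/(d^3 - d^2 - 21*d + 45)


(1) = (u + 1)/(u + 7)
(2) = (4*n + 6)/(4*n + 14)
(3) = (c^3 - 13*c^2 + 46*c - 48)/(c^2 + 4*c + 3)
(4) = (m^2 + 3*m - 10)/(m^2 - 11*m + 30)
(5) = (d^2 - 11*d + 30)/(d^3 - d^2 - 21*d + 45)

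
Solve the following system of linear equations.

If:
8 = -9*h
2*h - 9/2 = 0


Then:
No Solution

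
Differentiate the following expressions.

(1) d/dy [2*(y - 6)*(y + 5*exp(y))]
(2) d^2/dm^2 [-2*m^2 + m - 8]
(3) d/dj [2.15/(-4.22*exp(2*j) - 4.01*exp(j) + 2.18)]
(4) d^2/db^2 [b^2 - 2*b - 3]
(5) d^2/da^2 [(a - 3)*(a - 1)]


(1) = 10*y*exp(y) + 4*y - 50*exp(y) - 12
(2) = -4
(3) = (18.146*exp(j) + 8.6215)*exp(j)/(4.22*exp(2*j) + 4.01*exp(j) - 2.18)^2
(4) = 2
(5) = 2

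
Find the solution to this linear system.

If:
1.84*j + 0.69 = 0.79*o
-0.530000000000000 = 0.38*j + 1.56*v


Then:
j = -4.10526315789474*v - 1.39473684210526
o = -9.5616255829447*v - 2.37508327781479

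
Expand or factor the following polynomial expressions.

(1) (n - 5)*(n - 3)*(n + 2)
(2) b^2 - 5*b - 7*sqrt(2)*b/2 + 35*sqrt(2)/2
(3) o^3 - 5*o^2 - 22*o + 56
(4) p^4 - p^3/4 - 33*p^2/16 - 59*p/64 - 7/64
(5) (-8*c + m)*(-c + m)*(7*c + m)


(1) = n^3 - 6*n^2 - n + 30
(2) = (b - 5)*(b - 7*sqrt(2)/2)
(3) = (o - 7)*(o - 2)*(o + 4)
(4) = (p - 7/4)*(p + 1/4)^2*(p + 1)
(5) = 56*c^3 - 55*c^2*m - 2*c*m^2 + m^3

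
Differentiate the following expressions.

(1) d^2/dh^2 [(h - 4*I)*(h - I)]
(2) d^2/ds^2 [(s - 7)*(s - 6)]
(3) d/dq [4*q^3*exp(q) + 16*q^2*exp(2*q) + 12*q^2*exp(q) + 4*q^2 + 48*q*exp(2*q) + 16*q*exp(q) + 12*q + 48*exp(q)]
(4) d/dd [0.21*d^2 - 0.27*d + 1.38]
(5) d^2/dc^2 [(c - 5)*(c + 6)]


(1) = 2
(2) = 2
(3) = 4*q^3*exp(q) + 32*q^2*exp(2*q) + 24*q^2*exp(q) + 128*q*exp(2*q) + 40*q*exp(q) + 8*q + 48*exp(2*q) + 64*exp(q) + 12
(4) = 0.42*d - 0.27
(5) = 2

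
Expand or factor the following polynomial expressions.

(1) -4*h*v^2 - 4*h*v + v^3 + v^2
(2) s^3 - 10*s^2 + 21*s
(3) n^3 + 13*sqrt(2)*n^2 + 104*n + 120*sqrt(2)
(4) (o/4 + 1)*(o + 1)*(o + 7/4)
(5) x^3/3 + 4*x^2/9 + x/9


(1) = v*(-4*h + v)*(v + 1)
(2) = s*(s - 7)*(s - 3)
(3) = (n + 2*sqrt(2))*(n + 5*sqrt(2))*(n + 6*sqrt(2))
(4) = o^3/4 + 27*o^2/16 + 51*o/16 + 7/4
(5) = x*(x/3 + 1/3)*(x + 1/3)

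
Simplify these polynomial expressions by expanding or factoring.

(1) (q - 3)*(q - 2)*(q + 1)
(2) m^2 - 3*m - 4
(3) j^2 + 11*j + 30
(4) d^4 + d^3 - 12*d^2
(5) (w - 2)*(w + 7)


(1) = q^3 - 4*q^2 + q + 6
(2) = (m - 4)*(m + 1)
(3) = (j + 5)*(j + 6)
(4) = d^2*(d - 3)*(d + 4)
(5) = w^2 + 5*w - 14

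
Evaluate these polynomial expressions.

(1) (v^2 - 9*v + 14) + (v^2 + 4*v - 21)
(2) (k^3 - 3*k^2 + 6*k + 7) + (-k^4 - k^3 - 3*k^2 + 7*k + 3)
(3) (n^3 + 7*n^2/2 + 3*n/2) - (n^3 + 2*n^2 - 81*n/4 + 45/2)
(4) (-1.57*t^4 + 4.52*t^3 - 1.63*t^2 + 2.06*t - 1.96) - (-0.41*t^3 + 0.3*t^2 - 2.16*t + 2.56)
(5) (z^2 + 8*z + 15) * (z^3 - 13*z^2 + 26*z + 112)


(1) = 2*v^2 - 5*v - 7
(2) = -k^4 - 6*k^2 + 13*k + 10
(3) = 3*n^2/2 + 87*n/4 - 45/2
(4) = -1.57*t^4 + 4.93*t^3 - 1.93*t^2 + 4.22*t - 4.52
(5) = z^5 - 5*z^4 - 63*z^3 + 125*z^2 + 1286*z + 1680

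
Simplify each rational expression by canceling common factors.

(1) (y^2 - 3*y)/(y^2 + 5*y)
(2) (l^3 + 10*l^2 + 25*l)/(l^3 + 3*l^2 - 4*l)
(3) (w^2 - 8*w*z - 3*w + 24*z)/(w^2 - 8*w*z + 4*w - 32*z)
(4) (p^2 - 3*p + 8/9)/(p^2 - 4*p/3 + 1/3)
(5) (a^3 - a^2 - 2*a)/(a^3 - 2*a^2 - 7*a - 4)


(1) = (y - 3)/(y + 5)
(2) = (l^2 + 10*l + 25)/(l^2 + 3*l - 4)
(3) = (w - 3)/(w + 4)
(4) = (3*p - 8)/(3*p - 3)
(5) = (a^2 - 2*a)/(a^2 - 3*a - 4)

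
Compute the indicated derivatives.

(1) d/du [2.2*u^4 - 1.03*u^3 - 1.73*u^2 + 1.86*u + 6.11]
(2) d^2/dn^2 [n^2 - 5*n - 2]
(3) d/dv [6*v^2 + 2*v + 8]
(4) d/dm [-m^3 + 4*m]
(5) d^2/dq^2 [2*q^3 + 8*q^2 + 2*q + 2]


(1) = 8.8*u^3 - 3.09*u^2 - 3.46*u + 1.86
(2) = 2
(3) = 12*v + 2
(4) = 4 - 3*m^2
(5) = 12*q + 16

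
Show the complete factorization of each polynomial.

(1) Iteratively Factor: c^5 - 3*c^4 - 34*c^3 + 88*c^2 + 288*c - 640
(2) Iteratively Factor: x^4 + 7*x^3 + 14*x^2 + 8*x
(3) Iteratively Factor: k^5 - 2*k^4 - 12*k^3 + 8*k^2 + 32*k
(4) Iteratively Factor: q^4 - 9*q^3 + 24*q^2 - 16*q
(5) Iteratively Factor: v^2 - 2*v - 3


(1) = (c + 4)*(c^4 - 7*c^3 - 6*c^2 + 112*c - 160) = (c - 4)*(c + 4)*(c^3 - 3*c^2 - 18*c + 40) = (c - 4)*(c + 4)^2*(c^2 - 7*c + 10) = (c - 4)*(c - 2)*(c + 4)^2*(c - 5)
(2) = (x)*(x^3 + 7*x^2 + 14*x + 8) = x*(x + 4)*(x^2 + 3*x + 2) = x*(x + 1)*(x + 4)*(x + 2)
(3) = (k - 4)*(k^4 + 2*k^3 - 4*k^2 - 8*k) = k*(k - 4)*(k^3 + 2*k^2 - 4*k - 8) = k*(k - 4)*(k - 2)*(k^2 + 4*k + 4) = k*(k - 4)*(k - 2)*(k + 2)*(k + 2)
(4) = (q)*(q^3 - 9*q^2 + 24*q - 16) = q*(q - 1)*(q^2 - 8*q + 16) = q*(q - 4)*(q - 1)*(q - 4)
(5) = (v + 1)*(v - 3)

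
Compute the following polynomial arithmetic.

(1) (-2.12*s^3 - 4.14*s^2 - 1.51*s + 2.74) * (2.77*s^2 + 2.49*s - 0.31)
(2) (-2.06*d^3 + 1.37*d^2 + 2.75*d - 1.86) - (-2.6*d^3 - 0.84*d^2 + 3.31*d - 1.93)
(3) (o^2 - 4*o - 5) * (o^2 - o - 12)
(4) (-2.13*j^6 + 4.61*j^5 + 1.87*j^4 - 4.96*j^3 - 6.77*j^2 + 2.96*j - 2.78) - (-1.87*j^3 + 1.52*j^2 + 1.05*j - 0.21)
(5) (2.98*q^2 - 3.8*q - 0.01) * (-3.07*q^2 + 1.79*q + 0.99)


(1) = -5.8724*s^5 - 16.7466*s^4 - 13.8341*s^3 + 5.1133*s^2 + 7.2907*s - 0.8494
(2) = 0.54*d^3 + 2.21*d^2 - 0.56*d + 0.07
(3) = o^4 - 5*o^3 - 13*o^2 + 53*o + 60
(4) = -2.13*j^6 + 4.61*j^5 + 1.87*j^4 - 3.09*j^3 - 8.29*j^2 + 1.91*j - 2.57
(5) = -9.1486*q^4 + 17.0002*q^3 - 3.8211*q^2 - 3.7799*q - 0.0099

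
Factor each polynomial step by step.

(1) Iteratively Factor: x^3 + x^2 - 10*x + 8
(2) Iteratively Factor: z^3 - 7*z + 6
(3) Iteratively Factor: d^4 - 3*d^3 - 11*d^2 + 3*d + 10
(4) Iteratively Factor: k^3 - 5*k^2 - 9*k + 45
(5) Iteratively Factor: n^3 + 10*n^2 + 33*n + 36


(1) = (x - 2)*(x^2 + 3*x - 4) = (x - 2)*(x - 1)*(x + 4)
(2) = (z - 2)*(z^2 + 2*z - 3) = (z - 2)*(z - 1)*(z + 3)
(3) = (d - 1)*(d^3 - 2*d^2 - 13*d - 10) = (d - 5)*(d - 1)*(d^2 + 3*d + 2) = (d - 5)*(d - 1)*(d + 1)*(d + 2)
(4) = (k + 3)*(k^2 - 8*k + 15) = (k - 5)*(k + 3)*(k - 3)
(5) = (n + 3)*(n^2 + 7*n + 12) = (n + 3)^2*(n + 4)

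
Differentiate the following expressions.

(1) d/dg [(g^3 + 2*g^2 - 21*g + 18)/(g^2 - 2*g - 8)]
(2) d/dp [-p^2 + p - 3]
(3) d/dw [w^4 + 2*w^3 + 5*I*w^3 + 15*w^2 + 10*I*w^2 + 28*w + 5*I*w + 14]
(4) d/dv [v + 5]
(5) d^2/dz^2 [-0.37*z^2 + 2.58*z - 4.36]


(1) = (g^4 - 4*g^3 - 7*g^2 - 68*g + 204)/(g^4 - 4*g^3 - 12*g^2 + 32*g + 64)
(2) = 1 - 2*p
(3) = 4*w^3 + w^2*(6 + 15*I) + w*(30 + 20*I) + 28 + 5*I
(4) = 1
(5) = -0.740000000000000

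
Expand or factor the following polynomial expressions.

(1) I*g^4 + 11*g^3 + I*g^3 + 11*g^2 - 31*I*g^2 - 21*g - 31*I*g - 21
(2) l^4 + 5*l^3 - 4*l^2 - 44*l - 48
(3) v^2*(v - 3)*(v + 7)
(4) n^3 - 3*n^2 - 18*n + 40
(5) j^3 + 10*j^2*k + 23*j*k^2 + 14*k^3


(1) = (g + 1)*(g - 7*I)*(g - 3*I)*(I*g + 1)
(2) = (l - 3)*(l + 2)^2*(l + 4)
(3) = v^4 + 4*v^3 - 21*v^2
(4) = (n - 5)*(n - 2)*(n + 4)
(5) = (j + k)*(j + 2*k)*(j + 7*k)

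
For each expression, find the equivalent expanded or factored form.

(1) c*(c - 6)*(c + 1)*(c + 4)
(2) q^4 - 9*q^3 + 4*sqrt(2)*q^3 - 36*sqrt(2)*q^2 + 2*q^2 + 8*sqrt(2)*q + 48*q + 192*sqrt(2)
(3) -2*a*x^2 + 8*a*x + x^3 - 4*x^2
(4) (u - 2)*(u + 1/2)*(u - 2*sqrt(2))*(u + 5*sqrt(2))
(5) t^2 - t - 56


(1) = c^4 - c^3 - 26*c^2 - 24*c
(2) = (q - 8)*(q - 3)*(q + 2)*(q + 4*sqrt(2))
(3) = x*(-2*a + x)*(x - 4)
(4) = u^4 - 3*u^3/2 + 3*sqrt(2)*u^3 - 21*u^2 - 9*sqrt(2)*u^2/2 - 3*sqrt(2)*u + 30*u + 20
(5) = (t - 8)*(t + 7)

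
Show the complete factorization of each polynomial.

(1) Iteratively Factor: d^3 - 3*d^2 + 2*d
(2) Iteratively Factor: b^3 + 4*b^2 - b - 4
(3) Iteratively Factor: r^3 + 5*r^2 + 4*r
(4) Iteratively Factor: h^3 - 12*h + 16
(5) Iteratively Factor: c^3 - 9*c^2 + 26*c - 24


(1) = (d - 1)*(d^2 - 2*d) = (d - 2)*(d - 1)*(d)
(2) = (b + 1)*(b^2 + 3*b - 4) = (b + 1)*(b + 4)*(b - 1)
(3) = (r)*(r^2 + 5*r + 4) = r*(r + 1)*(r + 4)
(4) = (h - 2)*(h^2 + 2*h - 8) = (h - 2)^2*(h + 4)
(5) = (c - 4)*(c^2 - 5*c + 6) = (c - 4)*(c - 3)*(c - 2)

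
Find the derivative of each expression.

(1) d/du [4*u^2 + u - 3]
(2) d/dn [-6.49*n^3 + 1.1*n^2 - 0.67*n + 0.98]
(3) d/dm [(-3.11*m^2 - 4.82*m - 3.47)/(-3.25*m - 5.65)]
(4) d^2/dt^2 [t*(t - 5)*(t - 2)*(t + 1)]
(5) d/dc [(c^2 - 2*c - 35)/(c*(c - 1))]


(1) = 8*u + 1
(2) = -19.47*n^2 + 2.2*n - 0.67
(3) = (10.1075*m^2 + 35.143*m + 15.9555)/(10.5625*m^2 + 36.725*m + 31.9225)
(4) = 12*t^2 - 36*t + 6
(5) = (c^2 + 70*c - 35)/(c^2*(c^2 - 2*c + 1))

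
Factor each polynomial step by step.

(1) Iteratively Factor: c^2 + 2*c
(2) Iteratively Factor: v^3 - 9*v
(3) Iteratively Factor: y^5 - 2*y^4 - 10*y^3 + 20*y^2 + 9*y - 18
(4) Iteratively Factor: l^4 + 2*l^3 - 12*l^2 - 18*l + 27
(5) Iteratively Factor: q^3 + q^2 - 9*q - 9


(1) = (c)*(c + 2)
(2) = (v + 3)*(v^2 - 3*v) = (v - 3)*(v + 3)*(v)
(3) = (y - 1)*(y^4 - y^3 - 11*y^2 + 9*y + 18) = (y - 2)*(y - 1)*(y^3 + y^2 - 9*y - 9) = (y - 2)*(y - 1)*(y + 1)*(y^2 - 9) = (y - 2)*(y - 1)*(y + 1)*(y + 3)*(y - 3)
(4) = (l - 3)*(l^3 + 5*l^2 + 3*l - 9) = (l - 3)*(l - 1)*(l^2 + 6*l + 9) = (l - 3)*(l - 1)*(l + 3)*(l + 3)
(5) = (q + 1)*(q^2 - 9) = (q + 1)*(q + 3)*(q - 3)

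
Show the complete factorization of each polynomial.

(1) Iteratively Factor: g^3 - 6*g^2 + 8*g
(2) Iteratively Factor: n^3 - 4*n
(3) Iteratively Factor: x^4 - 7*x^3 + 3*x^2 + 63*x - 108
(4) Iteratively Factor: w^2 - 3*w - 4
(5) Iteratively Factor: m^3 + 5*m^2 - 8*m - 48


(1) = (g - 2)*(g^2 - 4*g) = g*(g - 2)*(g - 4)
(2) = (n)*(n^2 - 4) = n*(n - 2)*(n + 2)
(3) = (x - 3)*(x^3 - 4*x^2 - 9*x + 36) = (x - 3)^2*(x^2 - x - 12) = (x - 3)^2*(x + 3)*(x - 4)
(4) = (w + 1)*(w - 4)
(5) = (m + 4)*(m^2 + m - 12) = (m - 3)*(m + 4)*(m + 4)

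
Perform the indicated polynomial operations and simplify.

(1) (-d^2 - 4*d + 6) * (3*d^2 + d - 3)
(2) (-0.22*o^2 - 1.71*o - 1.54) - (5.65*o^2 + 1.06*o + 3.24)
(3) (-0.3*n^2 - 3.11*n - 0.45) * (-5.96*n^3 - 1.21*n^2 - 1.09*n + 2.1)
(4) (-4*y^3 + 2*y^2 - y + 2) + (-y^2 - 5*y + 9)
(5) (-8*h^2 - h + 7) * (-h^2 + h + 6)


(1) = -3*d^4 - 13*d^3 + 17*d^2 + 18*d - 18
(2) = -5.87*o^2 - 2.77*o - 4.78
(3) = 1.788*n^5 + 18.8986*n^4 + 6.7721*n^3 + 3.3044*n^2 - 6.0405*n - 0.945
(4) = -4*y^3 + y^2 - 6*y + 11
(5) = 8*h^4 - 7*h^3 - 56*h^2 + h + 42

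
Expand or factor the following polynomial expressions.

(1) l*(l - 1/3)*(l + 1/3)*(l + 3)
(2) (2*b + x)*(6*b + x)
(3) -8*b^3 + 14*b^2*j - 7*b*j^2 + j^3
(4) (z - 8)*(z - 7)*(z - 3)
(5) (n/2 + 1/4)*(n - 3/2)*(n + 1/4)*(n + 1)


(1) = l^4 + 3*l^3 - l^2/9 - l/3
(2) = 12*b^2 + 8*b*x + x^2
(3) = (-4*b + j)*(-2*b + j)*(-b + j)
(4) = z^3 - 18*z^2 + 101*z - 168
(5) = n^4/2 + n^3/8 - 7*n^2/8 - 19*n/32 - 3/32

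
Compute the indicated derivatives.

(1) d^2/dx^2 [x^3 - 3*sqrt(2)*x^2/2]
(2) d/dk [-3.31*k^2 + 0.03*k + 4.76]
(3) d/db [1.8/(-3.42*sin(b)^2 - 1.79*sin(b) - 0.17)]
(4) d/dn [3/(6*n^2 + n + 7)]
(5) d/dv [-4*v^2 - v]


(1) = 6*x - 3*sqrt(2)
(2) = 0.03 - 6.62*k
(3) = (12.312*sin(b) + 3.222)*cos(b)/(3.42*sin(b)^2 + 1.79*sin(b) + 0.17)^2
(4) = 3*(-12*n - 1)/(6*n^2 + n + 7)^2
(5) = -8*v - 1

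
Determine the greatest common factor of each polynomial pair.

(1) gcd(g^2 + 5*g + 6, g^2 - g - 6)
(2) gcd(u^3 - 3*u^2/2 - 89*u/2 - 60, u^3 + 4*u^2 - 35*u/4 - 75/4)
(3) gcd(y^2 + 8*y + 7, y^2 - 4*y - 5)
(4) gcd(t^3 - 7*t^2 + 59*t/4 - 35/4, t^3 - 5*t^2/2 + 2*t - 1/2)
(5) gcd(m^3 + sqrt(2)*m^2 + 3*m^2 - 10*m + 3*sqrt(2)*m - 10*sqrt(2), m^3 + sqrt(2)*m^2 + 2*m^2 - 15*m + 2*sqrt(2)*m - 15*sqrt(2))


(1) = g + 2
(2) = u^2 + 13*u/2 + 15/2
(3) = y + 1
(4) = t - 1
(5) = gcd((m - 2)*(m + 5)*(m + sqrt(2)), (m - 3)*(m + 5)*(m + sqrt(2))) = m^2 + m*(sqrt(2) + 5) + 5*sqrt(2)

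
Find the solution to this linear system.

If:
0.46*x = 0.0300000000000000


Then:
x = 0.07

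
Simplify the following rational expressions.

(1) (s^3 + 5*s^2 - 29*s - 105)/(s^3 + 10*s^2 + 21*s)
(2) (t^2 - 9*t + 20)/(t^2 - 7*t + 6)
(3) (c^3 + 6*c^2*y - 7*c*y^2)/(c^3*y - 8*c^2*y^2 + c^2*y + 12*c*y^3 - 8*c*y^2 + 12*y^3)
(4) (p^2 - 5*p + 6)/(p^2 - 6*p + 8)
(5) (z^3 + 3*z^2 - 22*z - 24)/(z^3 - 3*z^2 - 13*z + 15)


(1) = (s - 5)/s
(2) = (t^2 - 9*t + 20)/(t^2 - 7*t + 6)
(3) = (c^3 + 6*c^2*y - 7*c*y^2)/(c^3*y - 8*c^2*y^2 + c^2*y + 12*c*y^3 - 8*c*y^2 + 12*y^3)
(4) = (p - 3)/(p - 4)
(5) = (z^3 + 3*z^2 - 22*z - 24)/(z^3 - 3*z^2 - 13*z + 15)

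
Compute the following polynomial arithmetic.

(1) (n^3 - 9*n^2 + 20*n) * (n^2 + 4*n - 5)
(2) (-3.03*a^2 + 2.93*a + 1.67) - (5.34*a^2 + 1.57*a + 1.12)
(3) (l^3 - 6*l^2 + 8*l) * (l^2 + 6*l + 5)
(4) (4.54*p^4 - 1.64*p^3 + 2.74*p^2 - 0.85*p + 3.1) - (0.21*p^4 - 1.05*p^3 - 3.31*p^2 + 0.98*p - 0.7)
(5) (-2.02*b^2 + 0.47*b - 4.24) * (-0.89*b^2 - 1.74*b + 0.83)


(1) = n^5 - 5*n^4 - 21*n^3 + 125*n^2 - 100*n
(2) = -8.37*a^2 + 1.36*a + 0.55
(3) = l^5 - 23*l^3 + 18*l^2 + 40*l
(4) = 4.33*p^4 - 0.59*p^3 + 6.05*p^2 - 1.83*p + 3.8
(5) = 1.7978*b^4 + 3.0965*b^3 + 1.2792*b^2 + 7.7677*b - 3.5192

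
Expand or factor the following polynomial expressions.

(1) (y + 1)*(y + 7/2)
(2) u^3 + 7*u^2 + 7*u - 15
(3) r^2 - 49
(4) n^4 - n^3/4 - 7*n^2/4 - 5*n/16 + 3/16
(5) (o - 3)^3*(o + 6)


(1) = y^2 + 9*y/2 + 7/2
(2) = (u - 1)*(u + 3)*(u + 5)
(3) = (r - 7)*(r + 7)
(4) = (n - 3/2)*(n - 1/4)*(n + 1/2)*(n + 1)
(5) = o^4 - 3*o^3 - 27*o^2 + 135*o - 162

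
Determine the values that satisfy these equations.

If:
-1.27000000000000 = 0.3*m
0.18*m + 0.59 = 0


Then:
No Solution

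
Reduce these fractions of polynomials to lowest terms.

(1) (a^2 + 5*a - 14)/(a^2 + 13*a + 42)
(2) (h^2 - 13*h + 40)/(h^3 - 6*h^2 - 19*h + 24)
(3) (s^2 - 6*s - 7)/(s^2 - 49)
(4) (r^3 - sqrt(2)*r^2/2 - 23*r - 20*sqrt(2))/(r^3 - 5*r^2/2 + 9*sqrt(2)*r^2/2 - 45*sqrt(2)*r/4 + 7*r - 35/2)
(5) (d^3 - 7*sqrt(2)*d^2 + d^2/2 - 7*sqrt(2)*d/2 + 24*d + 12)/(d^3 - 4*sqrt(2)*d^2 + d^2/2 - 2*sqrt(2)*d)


(1) = (a - 2)/(a + 6)
(2) = (h - 5)/(h^2 + 2*h - 3)
(3) = (s + 1)/(s + 7)
(4) = (8*r^2 - 12*sqrt(2)*r - 160)/(8*r^2 + r*(-20 + 28*sqrt(2)) - 70*sqrt(2))
(5) = (4*d - 12*sqrt(2))/(4*d)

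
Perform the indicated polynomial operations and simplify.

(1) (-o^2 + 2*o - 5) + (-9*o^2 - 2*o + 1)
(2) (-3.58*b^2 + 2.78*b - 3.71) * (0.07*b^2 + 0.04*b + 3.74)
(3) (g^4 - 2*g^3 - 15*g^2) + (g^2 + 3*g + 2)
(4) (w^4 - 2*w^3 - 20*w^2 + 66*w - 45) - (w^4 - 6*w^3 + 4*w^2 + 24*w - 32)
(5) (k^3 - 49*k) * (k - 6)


(1) = -10*o^2 - 4
(2) = -0.2506*b^4 + 0.0514*b^3 - 13.5377*b^2 + 10.2488*b - 13.8754
(3) = g^4 - 2*g^3 - 14*g^2 + 3*g + 2
(4) = 4*w^3 - 24*w^2 + 42*w - 13
(5) = k^4 - 6*k^3 - 49*k^2 + 294*k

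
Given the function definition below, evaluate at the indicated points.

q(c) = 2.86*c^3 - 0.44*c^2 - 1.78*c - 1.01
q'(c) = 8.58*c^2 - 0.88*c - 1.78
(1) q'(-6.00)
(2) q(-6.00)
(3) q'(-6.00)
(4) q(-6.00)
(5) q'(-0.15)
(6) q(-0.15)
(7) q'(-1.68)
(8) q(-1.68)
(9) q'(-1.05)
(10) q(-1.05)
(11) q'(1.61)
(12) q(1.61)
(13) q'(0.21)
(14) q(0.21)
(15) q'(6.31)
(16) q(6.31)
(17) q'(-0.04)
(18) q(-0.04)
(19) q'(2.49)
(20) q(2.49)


(1) = 312.38
(2) = -623.93
(3) = 312.38
(4) = -623.93
(5) = -1.45
(6) = -0.76
(7) = 23.91
(8) = -12.82
(9) = 8.60
(10) = -2.94
(11) = 19.04
(12) = 6.92
(13) = -1.59
(14) = -1.38
(15) = 334.29
(16) = 688.78
(17) = -1.73
(18) = -0.94
(19) = 49.23
(20) = 35.98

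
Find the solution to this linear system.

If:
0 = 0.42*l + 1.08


Then:
l = -2.57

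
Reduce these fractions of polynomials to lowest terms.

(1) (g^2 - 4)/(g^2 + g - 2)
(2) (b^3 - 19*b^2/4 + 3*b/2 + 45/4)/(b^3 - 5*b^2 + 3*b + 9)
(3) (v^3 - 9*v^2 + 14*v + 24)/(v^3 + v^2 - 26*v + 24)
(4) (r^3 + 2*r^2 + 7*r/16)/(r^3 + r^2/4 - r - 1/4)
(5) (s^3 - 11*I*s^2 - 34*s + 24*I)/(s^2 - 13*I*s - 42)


(1) = (g - 2)/(g - 1)
(2) = (4*b + 5)/(4*b + 4)
(3) = (v^2 - 5*v - 6)/(v^2 + 5*v - 6)
(4) = (4*r^2 + 7*r)/(4*r^2 - 4)
(5) = (s^2 - 5*I*s - 4)/(s - 7*I)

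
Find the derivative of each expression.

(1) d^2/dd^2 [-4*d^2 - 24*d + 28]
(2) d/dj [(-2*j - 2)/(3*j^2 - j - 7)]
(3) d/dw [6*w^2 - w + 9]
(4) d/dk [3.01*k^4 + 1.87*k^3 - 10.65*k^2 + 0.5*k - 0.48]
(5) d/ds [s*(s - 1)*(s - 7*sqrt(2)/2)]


(1) = -8
(2) = 2*(-3*j^2 + j + (j + 1)*(6*j - 1) + 7)/(-3*j^2 + j + 7)^2
(3) = 12*w - 1
(4) = 12.04*k^3 + 5.61*k^2 - 21.3*k + 0.5
(5) = 3*s^2 - 7*sqrt(2)*s - 2*s + 7*sqrt(2)/2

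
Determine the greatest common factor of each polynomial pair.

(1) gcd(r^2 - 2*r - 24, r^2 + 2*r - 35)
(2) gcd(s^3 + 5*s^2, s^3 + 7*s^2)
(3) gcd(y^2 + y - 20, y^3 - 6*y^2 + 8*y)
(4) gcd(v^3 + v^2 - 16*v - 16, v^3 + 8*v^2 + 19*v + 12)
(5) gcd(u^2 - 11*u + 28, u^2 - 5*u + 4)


(1) = gcd((r - 6)*(r + 4), (r - 5)*(r + 7)) = 1
(2) = s^2
(3) = y - 4
(4) = gcd((v - 4)*(v + 1)*(v + 4), (v + 1)*(v + 3)*(v + 4)) = v^2 + 5*v + 4
(5) = u - 4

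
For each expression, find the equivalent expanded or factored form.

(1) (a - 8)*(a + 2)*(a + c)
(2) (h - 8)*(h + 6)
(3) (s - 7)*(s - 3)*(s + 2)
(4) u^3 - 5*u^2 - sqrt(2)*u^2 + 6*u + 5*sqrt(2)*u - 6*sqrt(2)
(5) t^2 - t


(1) = a^3 + a^2*c - 6*a^2 - 6*a*c - 16*a - 16*c
(2) = h^2 - 2*h - 48
(3) = s^3 - 8*s^2 + s + 42
(4) = (u - 3)*(u - 2)*(u - sqrt(2))
(5) = t*(t - 1)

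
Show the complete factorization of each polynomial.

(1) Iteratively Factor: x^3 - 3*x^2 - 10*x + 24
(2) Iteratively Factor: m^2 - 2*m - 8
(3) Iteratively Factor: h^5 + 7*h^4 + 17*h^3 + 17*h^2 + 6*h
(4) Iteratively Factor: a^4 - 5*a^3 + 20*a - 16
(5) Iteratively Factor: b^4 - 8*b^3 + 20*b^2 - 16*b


(1) = (x - 2)*(x^2 - x - 12) = (x - 4)*(x - 2)*(x + 3)
(2) = (m + 2)*(m - 4)
(3) = (h + 2)*(h^4 + 5*h^3 + 7*h^2 + 3*h) = (h + 1)*(h + 2)*(h^3 + 4*h^2 + 3*h) = (h + 1)*(h + 2)*(h + 3)*(h^2 + h) = h*(h + 1)*(h + 2)*(h + 3)*(h + 1)
(4) = (a - 1)*(a^3 - 4*a^2 - 4*a + 16) = (a - 2)*(a - 1)*(a^2 - 2*a - 8) = (a - 2)*(a - 1)*(a + 2)*(a - 4)
(5) = (b - 4)*(b^3 - 4*b^2 + 4*b) = b*(b - 4)*(b^2 - 4*b + 4) = b*(b - 4)*(b - 2)*(b - 2)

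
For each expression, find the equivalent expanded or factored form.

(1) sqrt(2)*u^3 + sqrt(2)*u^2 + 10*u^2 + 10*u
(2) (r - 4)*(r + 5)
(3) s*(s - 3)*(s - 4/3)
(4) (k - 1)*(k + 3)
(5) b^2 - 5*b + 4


(1) = u*(u + 5*sqrt(2))*(sqrt(2)*u + sqrt(2))
(2) = r^2 + r - 20
(3) = s^3 - 13*s^2/3 + 4*s
(4) = k^2 + 2*k - 3
(5) = (b - 4)*(b - 1)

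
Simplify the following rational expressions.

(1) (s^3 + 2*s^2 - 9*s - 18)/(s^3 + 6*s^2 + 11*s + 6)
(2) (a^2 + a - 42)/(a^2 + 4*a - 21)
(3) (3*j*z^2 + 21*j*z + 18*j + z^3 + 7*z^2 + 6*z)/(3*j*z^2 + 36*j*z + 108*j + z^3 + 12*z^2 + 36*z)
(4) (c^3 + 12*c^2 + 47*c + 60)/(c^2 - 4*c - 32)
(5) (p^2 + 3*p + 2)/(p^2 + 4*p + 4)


(1) = (s - 3)/(s + 1)
(2) = (a - 6)/(a - 3)
(3) = (z + 1)/(z + 6)
(4) = (c^2 + 8*c + 15)/(c - 8)
(5) = (p + 1)/(p + 2)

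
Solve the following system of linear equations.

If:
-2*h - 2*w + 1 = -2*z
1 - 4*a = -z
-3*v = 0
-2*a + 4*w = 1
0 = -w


Then:
a = -1/2
h = -5/2
v = 0
w = 0
z = -3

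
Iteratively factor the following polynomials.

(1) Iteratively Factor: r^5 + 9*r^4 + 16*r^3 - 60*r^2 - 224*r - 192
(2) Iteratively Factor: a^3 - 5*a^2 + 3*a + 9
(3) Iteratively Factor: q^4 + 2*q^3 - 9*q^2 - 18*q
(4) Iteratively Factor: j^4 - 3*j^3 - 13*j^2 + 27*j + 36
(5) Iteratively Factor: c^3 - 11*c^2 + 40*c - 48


(1) = (r + 4)*(r^4 + 5*r^3 - 4*r^2 - 44*r - 48) = (r + 4)^2*(r^3 + r^2 - 8*r - 12) = (r + 2)*(r + 4)^2*(r^2 - r - 6) = (r + 2)^2*(r + 4)^2*(r - 3)
(2) = (a - 3)*(a^2 - 2*a - 3) = (a - 3)^2*(a + 1)
(3) = (q + 3)*(q^3 - q^2 - 6*q) = (q - 3)*(q + 3)*(q^2 + 2*q) = q*(q - 3)*(q + 3)*(q + 2)
(4) = (j - 4)*(j^3 + j^2 - 9*j - 9) = (j - 4)*(j + 1)*(j^2 - 9) = (j - 4)*(j + 1)*(j + 3)*(j - 3)
(5) = (c - 4)*(c^2 - 7*c + 12) = (c - 4)*(c - 3)*(c - 4)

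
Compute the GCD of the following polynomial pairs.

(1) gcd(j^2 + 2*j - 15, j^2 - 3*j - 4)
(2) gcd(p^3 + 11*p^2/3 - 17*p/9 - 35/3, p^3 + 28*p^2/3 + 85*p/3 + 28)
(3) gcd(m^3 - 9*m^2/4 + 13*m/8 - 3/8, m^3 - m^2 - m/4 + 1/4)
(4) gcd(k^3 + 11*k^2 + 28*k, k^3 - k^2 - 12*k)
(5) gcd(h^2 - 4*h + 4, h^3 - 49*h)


(1) = gcd((j - 3)*(j + 5), (j - 4)*(j + 1)) = 1
(2) = p^2 + 16*p/3 + 7
(3) = m^2 - 3*m/2 + 1/2
(4) = k
(5) = gcd((h - 2)^2, h*(h - 7)*(h + 7)) = 1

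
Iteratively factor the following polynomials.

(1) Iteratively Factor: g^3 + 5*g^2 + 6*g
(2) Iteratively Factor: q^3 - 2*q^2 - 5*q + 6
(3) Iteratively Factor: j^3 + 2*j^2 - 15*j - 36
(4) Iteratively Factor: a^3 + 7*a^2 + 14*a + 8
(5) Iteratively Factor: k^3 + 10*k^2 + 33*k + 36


(1) = (g)*(g^2 + 5*g + 6) = g*(g + 2)*(g + 3)
(2) = (q + 2)*(q^2 - 4*q + 3) = (q - 3)*(q + 2)*(q - 1)
(3) = (j + 3)*(j^2 - j - 12) = (j + 3)^2*(j - 4)
(4) = (a + 4)*(a^2 + 3*a + 2) = (a + 2)*(a + 4)*(a + 1)
(5) = (k + 3)*(k^2 + 7*k + 12) = (k + 3)^2*(k + 4)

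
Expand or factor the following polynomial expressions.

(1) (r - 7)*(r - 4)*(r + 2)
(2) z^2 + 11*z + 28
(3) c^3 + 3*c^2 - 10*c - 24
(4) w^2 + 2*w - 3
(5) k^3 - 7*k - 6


(1) = r^3 - 9*r^2 + 6*r + 56
(2) = (z + 4)*(z + 7)
(3) = (c - 3)*(c + 2)*(c + 4)
(4) = (w - 1)*(w + 3)
(5) = (k - 3)*(k + 1)*(k + 2)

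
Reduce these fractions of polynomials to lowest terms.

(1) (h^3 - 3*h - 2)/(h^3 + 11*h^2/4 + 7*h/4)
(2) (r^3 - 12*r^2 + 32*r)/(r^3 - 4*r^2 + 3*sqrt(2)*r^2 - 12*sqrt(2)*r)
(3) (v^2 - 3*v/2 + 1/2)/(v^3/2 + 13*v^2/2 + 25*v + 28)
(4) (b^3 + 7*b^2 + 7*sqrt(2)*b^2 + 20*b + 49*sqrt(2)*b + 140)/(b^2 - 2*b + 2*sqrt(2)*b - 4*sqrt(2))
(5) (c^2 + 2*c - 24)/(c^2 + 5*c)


(1) = (4*h^2 - 4*h - 8)/(4*h^2 + 7*h)
(2) = (r - 8)/(r + 3*sqrt(2))
(3) = (2*v^2 - 3*v + 1)/(v^3 + 13*v^2 + 50*v + 56)
(4) = (b^2 + b*(7 + 5*sqrt(2)) + 35*sqrt(2))/(b - 2)
(5) = (c^2 + 2*c - 24)/(c^2 + 5*c)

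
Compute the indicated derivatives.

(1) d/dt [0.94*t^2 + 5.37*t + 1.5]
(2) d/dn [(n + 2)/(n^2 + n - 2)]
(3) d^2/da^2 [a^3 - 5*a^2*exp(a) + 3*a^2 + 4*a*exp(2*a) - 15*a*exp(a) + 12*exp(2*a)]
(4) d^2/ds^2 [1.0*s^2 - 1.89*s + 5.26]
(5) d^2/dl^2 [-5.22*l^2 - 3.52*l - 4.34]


(1) = 1.88*t + 5.37
(2) = -1/(n^2 - 2*n + 1)
(3) = -5*a^2*exp(a) + 16*a*exp(2*a) - 35*a*exp(a) + 6*a + 64*exp(2*a) - 40*exp(a) + 6
(4) = 2.00000000000000
(5) = -10.4400000000000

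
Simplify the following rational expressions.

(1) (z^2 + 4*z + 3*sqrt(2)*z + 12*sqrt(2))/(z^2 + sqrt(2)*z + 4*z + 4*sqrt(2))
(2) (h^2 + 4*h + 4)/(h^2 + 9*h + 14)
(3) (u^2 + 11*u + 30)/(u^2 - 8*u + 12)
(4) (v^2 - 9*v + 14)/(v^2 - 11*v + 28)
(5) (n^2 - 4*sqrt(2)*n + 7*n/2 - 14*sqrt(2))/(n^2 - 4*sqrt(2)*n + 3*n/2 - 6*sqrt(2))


(1) = (z + 3*sqrt(2))/(z + sqrt(2))
(2) = (h + 2)/(h + 7)
(3) = (u^2 + 11*u + 30)/(u^2 - 8*u + 12)
(4) = (v - 2)/(v - 4)
(5) = (4*n + 14)/(4*n + 6)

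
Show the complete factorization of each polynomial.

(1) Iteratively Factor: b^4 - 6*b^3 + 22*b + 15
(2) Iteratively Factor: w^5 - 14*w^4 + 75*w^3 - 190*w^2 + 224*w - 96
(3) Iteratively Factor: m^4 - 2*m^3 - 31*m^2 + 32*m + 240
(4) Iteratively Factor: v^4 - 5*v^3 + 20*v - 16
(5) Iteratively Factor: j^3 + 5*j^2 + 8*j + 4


(1) = (b + 1)*(b^3 - 7*b^2 + 7*b + 15) = (b - 5)*(b + 1)*(b^2 - 2*b - 3) = (b - 5)*(b - 3)*(b + 1)*(b + 1)
(2) = (w - 2)*(w^4 - 12*w^3 + 51*w^2 - 88*w + 48) = (w - 3)*(w - 2)*(w^3 - 9*w^2 + 24*w - 16) = (w - 3)*(w - 2)*(w - 1)*(w^2 - 8*w + 16) = (w - 4)*(w - 3)*(w - 2)*(w - 1)*(w - 4)
(3) = (m - 4)*(m^3 + 2*m^2 - 23*m - 60) = (m - 4)*(m + 3)*(m^2 - m - 20) = (m - 5)*(m - 4)*(m + 3)*(m + 4)
(4) = (v - 4)*(v^3 - v^2 - 4*v + 4) = (v - 4)*(v - 2)*(v^2 + v - 2) = (v - 4)*(v - 2)*(v - 1)*(v + 2)
(5) = (j + 1)*(j^2 + 4*j + 4) = (j + 1)*(j + 2)*(j + 2)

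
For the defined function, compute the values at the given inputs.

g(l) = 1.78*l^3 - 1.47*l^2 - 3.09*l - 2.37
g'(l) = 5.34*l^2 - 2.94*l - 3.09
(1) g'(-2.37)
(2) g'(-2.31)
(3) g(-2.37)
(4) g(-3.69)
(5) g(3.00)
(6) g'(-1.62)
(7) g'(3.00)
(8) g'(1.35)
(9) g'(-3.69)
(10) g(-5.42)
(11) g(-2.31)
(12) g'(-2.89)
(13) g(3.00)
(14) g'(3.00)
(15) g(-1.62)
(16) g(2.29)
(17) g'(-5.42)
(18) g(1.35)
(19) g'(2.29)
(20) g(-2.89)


(1) = 33.87
(2) = 32.20
(3) = -27.00
(4) = -100.42
(5) = 23.19
(6) = 15.69
(7) = 36.15
(8) = 2.67
(9) = 80.47
(10) = -312.22
(11) = -25.02
(12) = 50.01
(13) = 23.19
(14) = 36.15
(15) = -8.79
(16) = 4.22
(17) = 169.71
(18) = -4.84
(19) = 18.18
(20) = -48.68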